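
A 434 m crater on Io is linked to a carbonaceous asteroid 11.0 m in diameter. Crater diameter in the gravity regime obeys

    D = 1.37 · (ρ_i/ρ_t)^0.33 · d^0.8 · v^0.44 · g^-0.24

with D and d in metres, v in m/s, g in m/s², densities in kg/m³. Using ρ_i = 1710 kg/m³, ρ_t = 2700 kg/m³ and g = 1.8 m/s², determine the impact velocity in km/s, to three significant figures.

v ≈ 12.0 km/s

Rearranging for v: v = [D / (1.37 · (1710/2700)^0.33 · 11^0.8 · 1.8^-0.24)]^(1/0.44).
(1710/2700)^0.33 = 0.8601
11^0.8 = 6.809
1.8^-0.24 = 0.8684
Denominator = 1.37 × 0.8601 × 6.809 × 0.8684 = 6.967
D / 6.967 = 434 / 6.967 = 62.29
v = 62.29^(1/0.44) = 62.29^2.2727 = 11972 m/s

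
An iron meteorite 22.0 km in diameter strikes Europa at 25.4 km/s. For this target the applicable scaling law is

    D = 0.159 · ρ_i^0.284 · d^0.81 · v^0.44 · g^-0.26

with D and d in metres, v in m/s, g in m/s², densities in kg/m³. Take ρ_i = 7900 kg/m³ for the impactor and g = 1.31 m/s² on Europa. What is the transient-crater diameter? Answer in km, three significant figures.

D ≈ 541 km

In SI units: d = 22000 m, v = 25400 m/s.
ρ_i^0.284 = 7900^0.284 = 12.79
d^0.81 = 22000^0.81 = 3291
v^0.44 = 25400^0.44 = 86.72
g^-0.26 = 1.31^-0.26 = 0.9322
D = 0.159 × 12.79 × 3291 × 86.72 × 0.9322 = 5.410 × 10^5 m
   = 541.0 km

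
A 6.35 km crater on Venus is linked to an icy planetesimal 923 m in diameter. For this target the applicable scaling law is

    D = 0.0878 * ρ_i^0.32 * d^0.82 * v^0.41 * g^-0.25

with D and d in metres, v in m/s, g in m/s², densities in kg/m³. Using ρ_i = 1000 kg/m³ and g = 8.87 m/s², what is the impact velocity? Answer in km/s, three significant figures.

Rearranging for v: v = [D / (0.0878 · 1000^0.32 · 923^0.82 · 8.87^-0.25)]^(1/0.41).
D = 6350 m.
1000^0.32 = 9.120
923^0.82 = 270.1
8.87^-0.25 = 0.5795
Denominator = 0.0878 × 9.120 × 270.1 × 0.5795 = 125.3
D / 125.3 = 6350 / 125.3 = 50.68
v = 50.68^(1/0.41) = 50.68^2.439 = 14391 m/s

v ≈ 14.4 km/s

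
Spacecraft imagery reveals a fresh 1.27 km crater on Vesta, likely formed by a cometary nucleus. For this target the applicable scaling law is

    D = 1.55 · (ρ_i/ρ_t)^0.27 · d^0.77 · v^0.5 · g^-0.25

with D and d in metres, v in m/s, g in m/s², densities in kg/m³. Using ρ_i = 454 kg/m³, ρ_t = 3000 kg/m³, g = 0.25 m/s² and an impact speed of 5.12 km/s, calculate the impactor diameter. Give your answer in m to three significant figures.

d ≈ 29.3 m

Rearranging for d: d = [D / (1.55 · (454/3000)^0.27 · 5120^0.5 · 0.25^-0.25)]^(1/0.77).
D = 1270 m.
(454/3000)^0.27 = 0.6006
5120^0.5 = 71.55
0.25^-0.25 = 1.414
Denominator = 1.55 × 0.6006 × 71.55 × 1.414 = 94.18
D / 94.18 = 1270 / 94.18 = 13.48
d = 13.48^(1/0.77) = 13.48^1.2987 = 29.32 m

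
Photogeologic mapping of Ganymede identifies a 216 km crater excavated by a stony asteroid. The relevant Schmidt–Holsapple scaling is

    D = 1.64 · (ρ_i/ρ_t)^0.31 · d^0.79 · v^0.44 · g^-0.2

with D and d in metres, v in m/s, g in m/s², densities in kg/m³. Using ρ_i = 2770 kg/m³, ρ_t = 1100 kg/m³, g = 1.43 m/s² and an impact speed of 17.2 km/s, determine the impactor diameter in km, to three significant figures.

d ≈ 10.1 km

Rearranging for d: d = [D / (1.64 · (2770/1100)^0.31 · 17200^0.44 · 1.43^-0.2)]^(1/0.79).
D = 216000 m.
(2770/1100)^0.31 = 1.331
17200^0.44 = 73.05
1.43^-0.2 = 0.9310
Denominator = 1.64 × 1.331 × 73.05 × 0.9310 = 148.5
D / 148.5 = 216000 / 148.5 = 1455
d = 1455^(1/0.79) = 1455^1.2658 = 10082 m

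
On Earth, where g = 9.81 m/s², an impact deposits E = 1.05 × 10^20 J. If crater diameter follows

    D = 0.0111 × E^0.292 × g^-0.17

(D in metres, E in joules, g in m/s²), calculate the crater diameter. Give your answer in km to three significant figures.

E^0.292 = (1.05 × 10^20)^0.292 = 7.018 × 10^5
g^-0.17 = 9.81^-0.17 = 0.6783
D = 0.0111 × 7.018 × 10^5 × 0.6783 = 5284 m
   = 5.284 km

D ≈ 5.28 km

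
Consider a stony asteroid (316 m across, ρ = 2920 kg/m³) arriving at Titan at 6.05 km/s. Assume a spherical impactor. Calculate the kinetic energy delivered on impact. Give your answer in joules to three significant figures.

E ≈ 8.83 × 10^17 J

v = 6050 m/s.
Mass m = (π/6) ρ d³ = (π/6) × 2920 × (316)³ = 4.824 × 10^10 kg
E = ½ m v² = 0.5 × 4.824 × 10^10 × (6050)² = 8.829 × 10^17 J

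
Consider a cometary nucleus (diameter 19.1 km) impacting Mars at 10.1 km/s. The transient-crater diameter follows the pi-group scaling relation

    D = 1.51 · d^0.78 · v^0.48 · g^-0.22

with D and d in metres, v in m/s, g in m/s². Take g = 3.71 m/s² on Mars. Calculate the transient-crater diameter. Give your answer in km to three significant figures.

In SI units: d = 19100 m, v = 10100 m/s.
d^0.78 = 19100^0.78 = 2184
v^0.48 = 10100^0.48 = 83.57
g^-0.22 = 3.71^-0.22 = 0.7494
D = 1.51 × 2184 × 83.57 × 0.7494 = 2.065 × 10^5 m
   = 206.5 km

D ≈ 207 km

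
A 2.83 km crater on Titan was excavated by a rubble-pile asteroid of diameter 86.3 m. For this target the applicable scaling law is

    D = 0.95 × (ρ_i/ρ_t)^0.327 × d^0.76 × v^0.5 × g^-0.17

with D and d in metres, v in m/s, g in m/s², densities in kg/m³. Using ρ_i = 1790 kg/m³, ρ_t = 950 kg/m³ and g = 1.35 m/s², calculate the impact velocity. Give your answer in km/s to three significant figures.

v ≈ 7.41 km/s

Rearranging for v: v = [D / (0.95 · (1790/950)^0.327 · 86.3^0.76 · 1.35^-0.17)]^(1/0.5).
D = 2830 m.
(1790/950)^0.327 = 1.230
86.3^0.76 = 29.61
1.35^-0.17 = 0.9503
Denominator = 0.95 × 1.230 × 29.61 × 0.9503 = 32.88
D / 32.88 = 2830 / 32.88 = 86.07
v = 86.07^(1/0.5) = 86.07^2 = 7408 m/s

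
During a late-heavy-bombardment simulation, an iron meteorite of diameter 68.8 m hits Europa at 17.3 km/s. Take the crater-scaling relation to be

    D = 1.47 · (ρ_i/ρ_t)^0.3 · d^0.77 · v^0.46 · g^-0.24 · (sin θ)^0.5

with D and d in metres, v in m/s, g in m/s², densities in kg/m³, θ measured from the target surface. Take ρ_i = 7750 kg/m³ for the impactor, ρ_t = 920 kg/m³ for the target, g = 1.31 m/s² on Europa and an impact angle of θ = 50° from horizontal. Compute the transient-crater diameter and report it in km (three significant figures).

In SI units: v = 17300 m/s.
(ρ_i/ρ_t)^0.3 = (7750/920)^0.3 = 1.895
d^0.77 = 68.8^0.77 = 26.00
v^0.46 = 17300^0.46 = 89.02
g^-0.24 = 1.31^-0.24 = 0.9372
(sin 50°)^0.5 = 0.7660^0.5 = 0.8752
D = 1.47 × 1.895 × 26.00 × 89.02 × 0.9372 × 0.8752 = 5288 m
   = 5.288 km

D ≈ 5.29 km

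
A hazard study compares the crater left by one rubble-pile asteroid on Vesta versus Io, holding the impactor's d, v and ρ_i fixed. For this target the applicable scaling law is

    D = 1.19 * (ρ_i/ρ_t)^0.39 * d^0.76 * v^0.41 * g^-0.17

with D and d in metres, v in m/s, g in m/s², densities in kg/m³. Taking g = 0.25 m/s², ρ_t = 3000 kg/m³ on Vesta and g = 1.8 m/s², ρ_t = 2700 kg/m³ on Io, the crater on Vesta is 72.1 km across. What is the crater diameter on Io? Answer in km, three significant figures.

D ≈ 53.7 km

The impactor-only factors (d, v, ρ_i) cancel in the ratio, leaving D_Io/D_Vesta = (g_Io/g_Vesta)^-0.17 · (ρ_t,Vesta/ρ_t,Io)^0.39.
(1.8/0.25)^-0.17 = 7.200^-0.17 = 0.7149
(3000/2700)^0.39 = 1.111^0.39 = 1.042
Ratio = 0.7149 × 1.042 = 0.7449
D_Io = 0.7449 × 72.1 km = 53.7 km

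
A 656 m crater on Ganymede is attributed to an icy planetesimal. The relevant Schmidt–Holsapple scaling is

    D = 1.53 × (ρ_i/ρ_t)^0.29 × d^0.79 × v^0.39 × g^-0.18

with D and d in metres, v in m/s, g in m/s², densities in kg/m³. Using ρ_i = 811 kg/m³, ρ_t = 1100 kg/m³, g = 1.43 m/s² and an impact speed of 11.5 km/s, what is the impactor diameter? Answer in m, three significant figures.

d ≈ 25.8 m

Rearranging for d: d = [D / (1.53 · (811/1100)^0.29 · 11500^0.39 · 1.43^-0.18)]^(1/0.79).
(811/1100)^0.29 = 0.9154
11500^0.39 = 38.34
1.43^-0.18 = 0.9376
Denominator = 1.53 × 0.9154 × 38.34 × 0.9376 = 50.35
D / 50.35 = 656 / 50.35 = 13.03
d = 13.03^(1/0.79) = 13.03^1.2658 = 25.78 m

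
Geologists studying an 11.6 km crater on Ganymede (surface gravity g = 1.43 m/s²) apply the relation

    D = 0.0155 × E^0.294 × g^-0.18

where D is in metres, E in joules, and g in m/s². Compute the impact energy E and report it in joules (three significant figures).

E ≈ 1.19 × 10^20 J

Rearranging: E = [D / (0.0155 · g^-0.18)]^(1/0.294).
D = 11600 m.
g^-0.18 = 1.43^-0.18 = 0.9376
D / (0.0155 × 0.9376) = 11600 / (0.01453) = 7.983 × 10^5
E = (7.983 × 10^5)^3.4014 = 1.190 × 10^20 J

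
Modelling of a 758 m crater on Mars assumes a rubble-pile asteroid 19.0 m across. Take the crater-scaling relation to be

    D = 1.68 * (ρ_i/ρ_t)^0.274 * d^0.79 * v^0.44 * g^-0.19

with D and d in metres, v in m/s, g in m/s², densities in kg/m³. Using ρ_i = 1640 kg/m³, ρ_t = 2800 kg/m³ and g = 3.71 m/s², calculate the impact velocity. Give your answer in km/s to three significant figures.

v ≈ 13.4 km/s

Rearranging for v: v = [D / (1.68 · (1640/2800)^0.274 · 19^0.79 · 3.71^-0.19)]^(1/0.44).
(1640/2800)^0.274 = 0.8637
19^0.79 = 10.24
3.71^-0.19 = 0.7795
Denominator = 1.68 × 0.8637 × 10.24 × 0.7795 = 11.58
D / 11.58 = 758 / 11.58 = 65.46
v = 65.46^(1/0.44) = 65.46^2.2727 = 13402 m/s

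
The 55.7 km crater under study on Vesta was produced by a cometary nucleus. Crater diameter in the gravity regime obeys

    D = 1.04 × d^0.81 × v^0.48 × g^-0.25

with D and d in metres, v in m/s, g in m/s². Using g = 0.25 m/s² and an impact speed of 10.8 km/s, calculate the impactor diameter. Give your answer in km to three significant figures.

d ≈ 1.83 km

Rearranging for d: d = [D / (1.04 · 10800^0.48 · 0.25^-0.25)]^(1/0.81).
D = 55700 m.
10800^0.48 = 86.31
0.25^-0.25 = 1.414
Denominator = 1.04 × 86.31 × 1.414 = 126.9
D / 126.9 = 55700 / 126.9 = 438.9
d = 438.9^(1/0.81) = 438.9^1.2346 = 1829 m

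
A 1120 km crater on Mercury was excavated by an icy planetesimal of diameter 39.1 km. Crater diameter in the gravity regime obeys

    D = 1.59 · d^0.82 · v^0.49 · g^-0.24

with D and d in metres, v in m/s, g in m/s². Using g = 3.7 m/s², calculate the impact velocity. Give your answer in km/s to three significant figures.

Rearranging for v: v = [D / (1.59 · 39100^0.82 · 3.7^-0.24)]^(1/0.49).
D = 1.12e+06 m.
39100^0.82 = 5829
3.7^-0.24 = 0.7305
Denominator = 1.59 × 5829 × 0.7305 = 6770
D / 6770 = 1.12e+06 / 6770 = 165.4
v = 165.4^(1/0.49) = 165.4^2.0408 = 33697 m/s

v ≈ 33.7 km/s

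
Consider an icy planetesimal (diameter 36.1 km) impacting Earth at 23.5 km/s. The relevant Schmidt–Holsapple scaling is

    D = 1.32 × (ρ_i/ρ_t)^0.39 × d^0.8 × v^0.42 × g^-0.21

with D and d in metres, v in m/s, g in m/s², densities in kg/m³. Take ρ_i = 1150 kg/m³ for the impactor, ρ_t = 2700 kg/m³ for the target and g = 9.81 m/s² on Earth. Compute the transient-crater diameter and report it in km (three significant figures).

In SI units: d = 36100 m, v = 23500 m/s.
(ρ_i/ρ_t)^0.39 = (1150/2700)^0.39 = 0.7169
d^0.8 = 36100^0.8 = 4426
v^0.42 = 23500^0.42 = 68.52
g^-0.21 = 9.81^-0.21 = 0.6191
D = 1.32 × 0.7169 × 4426 × 68.52 × 0.6191 = 1.777 × 10^5 m
   = 177.7 km

D ≈ 178 km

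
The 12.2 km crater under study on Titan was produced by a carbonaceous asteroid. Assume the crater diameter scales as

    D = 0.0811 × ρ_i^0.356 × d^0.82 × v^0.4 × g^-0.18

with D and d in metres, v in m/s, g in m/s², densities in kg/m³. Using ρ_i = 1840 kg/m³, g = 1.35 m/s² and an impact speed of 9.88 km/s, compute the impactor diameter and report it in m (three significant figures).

d ≈ 947 m

Rearranging for d: d = [D / (0.0811 · 1840^0.356 · 9880^0.4 · 1.35^-0.18)]^(1/0.82).
D = 12200 m.
1840^0.356 = 14.53
9880^0.4 = 39.62
1.35^-0.18 = 0.9474
Denominator = 0.0811 × 14.53 × 39.62 × 0.9474 = 44.23
D / 44.23 = 12200 / 44.23 = 275.8
d = 275.8^(1/0.82) = 275.8^1.2195 = 946.9 m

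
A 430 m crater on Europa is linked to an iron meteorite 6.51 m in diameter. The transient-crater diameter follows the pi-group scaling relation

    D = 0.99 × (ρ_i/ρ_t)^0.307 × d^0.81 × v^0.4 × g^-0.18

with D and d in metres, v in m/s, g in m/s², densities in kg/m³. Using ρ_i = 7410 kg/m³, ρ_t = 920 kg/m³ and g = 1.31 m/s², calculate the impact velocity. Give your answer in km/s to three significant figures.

v ≈ 20.2 km/s

Rearranging for v: v = [D / (0.99 · (7410/920)^0.307 · 6.51^0.81 · 1.31^-0.18)]^(1/0.4).
(7410/920)^0.307 = 1.897
6.51^0.81 = 4.560
1.31^-0.18 = 0.9526
Denominator = 0.99 × 1.897 × 4.560 × 0.9526 = 8.158
D / 8.158 = 430 / 8.158 = 52.71
v = 52.71^(1/0.4) = 52.71^2.5 = 20171 m/s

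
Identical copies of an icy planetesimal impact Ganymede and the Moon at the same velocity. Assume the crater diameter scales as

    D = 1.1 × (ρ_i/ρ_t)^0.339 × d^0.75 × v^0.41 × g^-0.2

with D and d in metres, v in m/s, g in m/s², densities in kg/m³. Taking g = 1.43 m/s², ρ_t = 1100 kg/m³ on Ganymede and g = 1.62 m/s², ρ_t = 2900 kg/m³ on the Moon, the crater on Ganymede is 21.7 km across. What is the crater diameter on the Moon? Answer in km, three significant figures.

D ≈ 15.2 km

The impactor-only factors (d, v, ρ_i) cancel in the ratio, leaving D_Moon/D_Ganymede = (g_Moon/g_Ganymede)^-0.2 · (ρ_t,Ganymede/ρ_t,Moon)^0.339.
(1.62/1.43)^-0.2 = 1.133^-0.2 = 0.9753
(1100/2900)^0.339 = 0.3793^0.339 = 0.7199
Ratio = 0.9753 × 0.7199 = 0.7021
D_Moon = 0.7021 × 21.7 km = 15.2 km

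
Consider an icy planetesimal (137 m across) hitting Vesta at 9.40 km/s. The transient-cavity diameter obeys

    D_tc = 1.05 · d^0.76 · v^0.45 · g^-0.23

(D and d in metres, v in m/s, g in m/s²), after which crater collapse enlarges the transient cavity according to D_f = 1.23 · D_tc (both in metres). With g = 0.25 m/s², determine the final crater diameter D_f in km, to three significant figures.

D_f ≈ 4.59 km

v = 9400 m/s.
d^0.76 = 137^0.76 = 42.06
v^0.45 = 9400^0.45 = 61.36
g^-0.23 = 0.25^-0.23 = 1.376
D_tc = 1.05 × 42.06 × 61.36 × 1.376 = 3729 m
D_f = 1.23 × 3729 = 4587 m
     = 4.587 km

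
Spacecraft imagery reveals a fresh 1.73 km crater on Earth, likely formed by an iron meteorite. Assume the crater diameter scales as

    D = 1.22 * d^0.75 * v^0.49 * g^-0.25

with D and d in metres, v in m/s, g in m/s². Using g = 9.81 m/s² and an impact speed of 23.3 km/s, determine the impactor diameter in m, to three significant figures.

d ≈ 47.8 m

Rearranging for d: d = [D / (1.22 · 23300^0.49 · 9.81^-0.25)]^(1/0.75).
D = 1730 m.
23300^0.49 = 138.0
9.81^-0.25 = 0.5650
Denominator = 1.22 × 138.0 × 0.5650 = 95.12
D / 95.12 = 1730 / 95.12 = 18.19
d = 18.19^(1/0.75) = 18.19^1.3333 = 47.83 m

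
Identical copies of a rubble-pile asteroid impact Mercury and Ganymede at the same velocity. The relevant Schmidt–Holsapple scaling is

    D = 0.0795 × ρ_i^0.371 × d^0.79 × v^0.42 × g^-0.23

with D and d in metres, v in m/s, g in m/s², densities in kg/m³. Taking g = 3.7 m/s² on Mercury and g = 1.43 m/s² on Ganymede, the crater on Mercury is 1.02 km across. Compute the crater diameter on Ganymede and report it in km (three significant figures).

D ≈ 1.27 km

All impactor-dependent factors cancel in the ratio, leaving D_Ganymede/D_Mercury = (g_Ganymede/g_Mercury)^-0.23.
(1.43/3.7)^-0.23 = 0.3865^-0.23 = 1.244
D_Ganymede = 1.244 × 1.02 km = 1.27 km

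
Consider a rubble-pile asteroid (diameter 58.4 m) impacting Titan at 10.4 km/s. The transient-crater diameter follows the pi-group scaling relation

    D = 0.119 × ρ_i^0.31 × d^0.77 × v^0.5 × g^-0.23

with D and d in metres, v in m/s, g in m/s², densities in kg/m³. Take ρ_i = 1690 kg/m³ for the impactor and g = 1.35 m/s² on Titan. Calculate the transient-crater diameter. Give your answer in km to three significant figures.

D ≈ 2.60 km

In SI units: v = 10400 m/s.
ρ_i^0.31 = 1690^0.31 = 10.01
d^0.77 = 58.4^0.77 = 22.92
v^0.5 = 10400^0.5 = 102.0
g^-0.23 = 1.35^-0.23 = 0.9333
D = 0.119 × 10.01 × 22.92 × 102.0 × 0.9333 = 2599 m
   = 2.599 km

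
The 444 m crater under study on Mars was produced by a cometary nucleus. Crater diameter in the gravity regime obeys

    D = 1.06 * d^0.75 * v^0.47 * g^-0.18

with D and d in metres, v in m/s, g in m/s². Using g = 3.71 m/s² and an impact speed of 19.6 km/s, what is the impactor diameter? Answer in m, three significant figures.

Rearranging for d: d = [D / (1.06 · 19600^0.47 · 3.71^-0.18)]^(1/0.75).
19600^0.47 = 104.1
3.71^-0.18 = 0.7898
Denominator = 1.06 × 104.1 × 0.7898 = 87.15
D / 87.15 = 444 / 87.15 = 5.095
d = 5.095^(1/0.75) = 5.095^1.3333 = 8.767 m

d ≈ 8.77 m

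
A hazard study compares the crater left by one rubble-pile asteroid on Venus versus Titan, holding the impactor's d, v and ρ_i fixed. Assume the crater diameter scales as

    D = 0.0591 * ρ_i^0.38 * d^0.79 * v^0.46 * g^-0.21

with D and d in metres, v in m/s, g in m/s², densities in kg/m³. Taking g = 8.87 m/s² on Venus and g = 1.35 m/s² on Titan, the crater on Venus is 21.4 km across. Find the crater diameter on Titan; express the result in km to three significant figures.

All impactor-dependent factors cancel in the ratio, leaving D_Titan/D_Venus = (g_Titan/g_Venus)^-0.21.
(1.35/8.87)^-0.21 = 0.1522^-0.21 = 1.485
D_Titan = 1.485 × 21.4 km = 31.8 km

D ≈ 31.8 km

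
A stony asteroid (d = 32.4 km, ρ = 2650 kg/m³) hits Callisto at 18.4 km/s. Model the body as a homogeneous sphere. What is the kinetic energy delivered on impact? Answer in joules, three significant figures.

E ≈ 7.99 × 10^24 J

d = 32400 m; v = 18400 m/s.
Mass m = (π/6) ρ d³ = (π/6) × 2650 × (32400)³ = 4.719 × 10^16 kg
E = ½ m v² = 0.5 × 4.719 × 10^16 × (18400)² = 7.988 × 10^24 J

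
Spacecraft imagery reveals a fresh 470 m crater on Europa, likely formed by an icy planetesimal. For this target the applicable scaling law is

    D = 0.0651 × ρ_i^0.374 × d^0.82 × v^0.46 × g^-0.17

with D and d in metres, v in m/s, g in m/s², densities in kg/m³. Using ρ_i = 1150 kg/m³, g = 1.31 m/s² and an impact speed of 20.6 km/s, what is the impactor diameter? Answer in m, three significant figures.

d ≈ 8.20 m

Rearranging for d: d = [D / (0.0651 · 1150^0.374 · 20600^0.46 · 1.31^-0.17)]^(1/0.82).
1150^0.374 = 13.95
20600^0.46 = 96.47
1.31^-0.17 = 0.9551
Denominator = 0.0651 × 13.95 × 96.47 × 0.9551 = 83.68
D / 83.68 = 470 / 83.68 = 5.617
d = 5.617^(1/0.82) = 5.617^1.2195 = 8.204 m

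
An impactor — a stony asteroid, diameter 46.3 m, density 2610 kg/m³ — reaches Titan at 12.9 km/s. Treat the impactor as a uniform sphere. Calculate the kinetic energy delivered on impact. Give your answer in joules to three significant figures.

E ≈ 1.13 × 10^16 J

v = 12900 m/s.
Mass m = (π/6) ρ d³ = (π/6) × 2610 × (46.3)³ = 1.356 × 10^8 kg
E = ½ m v² = 0.5 × 1.356 × 10^8 × (12900)² = 1.128 × 10^16 J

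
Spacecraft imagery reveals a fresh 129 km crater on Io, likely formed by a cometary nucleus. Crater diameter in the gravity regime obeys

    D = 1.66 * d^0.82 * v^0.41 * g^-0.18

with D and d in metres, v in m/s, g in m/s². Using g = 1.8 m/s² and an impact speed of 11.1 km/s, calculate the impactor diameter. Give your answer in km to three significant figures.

Rearranging for d: d = [D / (1.66 · 11100^0.41 · 1.8^-0.18)]^(1/0.82).
D = 129000 m.
11100^0.41 = 45.56
1.8^-0.18 = 0.8996
Denominator = 1.66 × 45.56 × 0.8996 = 68.04
D / 68.04 = 129000 / 68.04 = 1896
d = 1896^(1/0.82) = 1896^1.2195 = 9939 m

d ≈ 9.94 km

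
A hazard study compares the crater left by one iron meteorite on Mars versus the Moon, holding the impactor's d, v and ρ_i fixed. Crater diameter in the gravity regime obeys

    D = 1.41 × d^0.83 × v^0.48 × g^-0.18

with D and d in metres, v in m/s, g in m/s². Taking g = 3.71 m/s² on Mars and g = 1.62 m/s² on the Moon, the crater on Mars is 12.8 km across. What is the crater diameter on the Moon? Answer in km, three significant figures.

All impactor-dependent factors cancel in the ratio, leaving D_Moon/D_Mars = (g_Moon/g_Mars)^-0.18.
(1.62/3.71)^-0.18 = 0.4367^-0.18 = 1.161
D_Moon = 1.161 × 12.8 km = 14.9 km

D ≈ 14.9 km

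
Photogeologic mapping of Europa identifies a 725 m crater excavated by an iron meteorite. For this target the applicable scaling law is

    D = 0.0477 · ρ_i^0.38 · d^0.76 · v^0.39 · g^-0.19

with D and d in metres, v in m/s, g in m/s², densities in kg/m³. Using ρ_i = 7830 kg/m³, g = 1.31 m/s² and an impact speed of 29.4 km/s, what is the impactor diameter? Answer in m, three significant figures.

d ≈ 19.6 m

Rearranging for d: d = [D / (0.0477 · 7830^0.38 · 29400^0.39 · 1.31^-0.19)]^(1/0.76).
7830^0.38 = 30.17
29400^0.39 = 55.29
1.31^-0.19 = 0.9500
Denominator = 0.0477 × 30.17 × 55.29 × 0.9500 = 75.59
D / 75.59 = 725 / 75.59 = 9.591
d = 9.591^(1/0.76) = 9.591^1.3158 = 19.59 m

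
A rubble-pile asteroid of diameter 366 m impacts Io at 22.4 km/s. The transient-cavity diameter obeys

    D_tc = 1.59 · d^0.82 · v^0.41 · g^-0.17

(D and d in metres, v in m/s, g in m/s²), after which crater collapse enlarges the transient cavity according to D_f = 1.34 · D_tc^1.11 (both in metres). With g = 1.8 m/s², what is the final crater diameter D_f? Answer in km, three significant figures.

D_f ≈ 41.3 km

v = 22400 m/s.
d^0.82 = 366^0.82 = 126.5
v^0.41 = 22400^0.41 = 60.76
g^-0.17 = 1.8^-0.17 = 0.9049
D_tc = 1.59 × 126.5 × 60.76 × 0.9049 = 11060 m
D_f = 1.34 × (11060)^1.11 = 41274 m
     = 41.27 km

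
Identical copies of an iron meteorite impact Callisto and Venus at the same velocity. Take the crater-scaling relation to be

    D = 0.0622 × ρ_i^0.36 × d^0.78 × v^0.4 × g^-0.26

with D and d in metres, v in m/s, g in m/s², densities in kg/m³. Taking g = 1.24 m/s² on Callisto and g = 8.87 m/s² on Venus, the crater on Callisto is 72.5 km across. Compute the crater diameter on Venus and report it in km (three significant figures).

D ≈ 43.5 km

All impactor-dependent factors cancel in the ratio, leaving D_Venus/D_Callisto = (g_Venus/g_Callisto)^-0.26.
(8.87/1.24)^-0.26 = 7.153^-0.26 = 0.5996
D_Venus = 0.5996 × 72.5 km = 43.5 km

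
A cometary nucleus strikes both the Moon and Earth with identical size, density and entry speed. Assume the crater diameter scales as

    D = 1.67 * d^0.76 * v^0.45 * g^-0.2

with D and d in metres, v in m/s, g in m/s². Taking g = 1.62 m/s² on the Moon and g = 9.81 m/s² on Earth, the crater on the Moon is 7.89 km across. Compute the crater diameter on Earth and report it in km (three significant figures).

All impactor-dependent factors cancel in the ratio, leaving D_Earth/D_Moon = (g_Earth/g_Moon)^-0.2.
(9.81/1.62)^-0.2 = 6.056^-0.2 = 0.6975
D_Earth = 0.6975 × 7.89 km = 5.50 km

D ≈ 5.50 km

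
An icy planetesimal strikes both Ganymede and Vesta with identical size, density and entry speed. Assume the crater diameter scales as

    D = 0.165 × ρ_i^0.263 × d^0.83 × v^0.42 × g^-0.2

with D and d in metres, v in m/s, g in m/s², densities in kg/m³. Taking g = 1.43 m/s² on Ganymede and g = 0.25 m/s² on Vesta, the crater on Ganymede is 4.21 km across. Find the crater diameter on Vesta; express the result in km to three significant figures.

All impactor-dependent factors cancel in the ratio, leaving D_Vesta/D_Ganymede = (g_Vesta/g_Ganymede)^-0.2.
(0.25/1.43)^-0.2 = 0.1748^-0.2 = 1.417
D_Vesta = 1.417 × 4.21 km = 5.97 km

D ≈ 5.97 km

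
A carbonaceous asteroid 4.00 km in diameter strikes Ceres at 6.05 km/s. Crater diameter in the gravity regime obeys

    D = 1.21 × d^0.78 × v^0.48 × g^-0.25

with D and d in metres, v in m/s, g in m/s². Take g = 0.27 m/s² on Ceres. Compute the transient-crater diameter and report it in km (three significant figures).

In SI units: d = 4000 m, v = 6050 m/s.
d^0.78 = 4000^0.78 = 645.1
v^0.48 = 6050^0.48 = 65.35
g^-0.25 = 0.27^-0.25 = 1.387
D = 1.21 × 645.1 × 65.35 × 1.387 = 70751 m
   = 70.75 km

D ≈ 70.8 km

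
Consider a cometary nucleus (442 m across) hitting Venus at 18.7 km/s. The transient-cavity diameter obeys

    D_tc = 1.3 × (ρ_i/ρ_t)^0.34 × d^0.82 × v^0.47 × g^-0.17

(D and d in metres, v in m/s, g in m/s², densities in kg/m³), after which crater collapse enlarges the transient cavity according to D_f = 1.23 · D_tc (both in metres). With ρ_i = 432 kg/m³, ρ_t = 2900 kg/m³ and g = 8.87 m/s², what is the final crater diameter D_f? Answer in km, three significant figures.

D_f ≈ 8.68 km

v = 18700 m/s.
(ρ_i/ρ_t)^0.34 = (432/2900)^0.34 = 0.5234
d^0.82 = 442^0.82 = 147.7
v^0.47 = 18700^0.47 = 101.8
g^-0.17 = 8.87^-0.17 = 0.6900
D_tc = 1.3 × 0.5234 × 147.7 × 101.8 × 0.6900 = 7059 m
D_f = 1.23 × 7059 = 8683 m
     = 8.683 km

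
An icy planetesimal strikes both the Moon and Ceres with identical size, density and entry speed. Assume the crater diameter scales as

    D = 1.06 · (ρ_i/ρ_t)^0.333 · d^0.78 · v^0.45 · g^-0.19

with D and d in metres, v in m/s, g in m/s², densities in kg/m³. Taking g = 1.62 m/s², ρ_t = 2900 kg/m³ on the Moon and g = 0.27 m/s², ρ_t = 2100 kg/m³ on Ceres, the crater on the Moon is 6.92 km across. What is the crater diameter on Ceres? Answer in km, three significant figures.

The impactor-only factors (d, v, ρ_i) cancel in the ratio, leaving D_Ceres/D_Moon = (g_Ceres/g_Moon)^-0.19 · (ρ_t,Moon/ρ_t,Ceres)^0.333.
(0.27/1.62)^-0.19 = 0.1667^-0.19 = 1.406
(2900/2100)^0.333 = 1.381^0.333 = 1.113
Ratio = 1.406 × 1.113 = 1.565
D_Ceres = 1.565 × 6.92 km = 10.8 km

D ≈ 10.8 km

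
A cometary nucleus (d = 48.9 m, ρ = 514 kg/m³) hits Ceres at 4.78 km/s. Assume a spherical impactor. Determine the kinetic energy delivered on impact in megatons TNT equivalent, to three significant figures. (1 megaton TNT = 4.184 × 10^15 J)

E ≈ 0.0859 Mt TNT

v = 4780 m/s.
Mass m = (π/6) ρ d³ = (π/6) × 514 × (48.9)³ = 3.147 × 10^7 kg
E = ½ m v² = 0.5 × 3.147 × 10^7 × (4780)² = 3.595 × 10^14 J
   = 3.595 × 10^14 / 4.184×10^15 = 0.08592 Mt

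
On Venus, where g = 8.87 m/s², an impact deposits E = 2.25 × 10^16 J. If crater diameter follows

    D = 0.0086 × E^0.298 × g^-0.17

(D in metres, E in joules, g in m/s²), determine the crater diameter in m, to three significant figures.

D ≈ 443 m

E^0.298 = (2.25 × 10^16)^0.298 = 7.464 × 10^4
g^-0.17 = 8.87^-0.17 = 0.6900
D = 0.0086 × 7.464 × 10^4 × 0.6900 = 442.9 m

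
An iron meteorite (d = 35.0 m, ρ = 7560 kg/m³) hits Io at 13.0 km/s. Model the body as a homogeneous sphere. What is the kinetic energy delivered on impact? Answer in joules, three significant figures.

E ≈ 1.43 × 10^16 J

v = 13000 m/s.
Mass m = (π/6) ρ d³ = (π/6) × 7560 × (35)³ = 1.697 × 10^8 kg
E = ½ m v² = 0.5 × 1.697 × 10^8 × (13000)² = 1.434 × 10^16 J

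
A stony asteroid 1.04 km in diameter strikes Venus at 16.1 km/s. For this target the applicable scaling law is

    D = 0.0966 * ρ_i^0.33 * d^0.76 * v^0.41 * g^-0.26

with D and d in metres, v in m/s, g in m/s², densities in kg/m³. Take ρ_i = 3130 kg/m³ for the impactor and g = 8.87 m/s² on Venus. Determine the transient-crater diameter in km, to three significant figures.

D ≈ 8.12 km

In SI units: d = 1040 m, v = 16100 m/s.
ρ_i^0.33 = 3130^0.33 = 14.24
d^0.76 = 1040^0.76 = 196.3
v^0.41 = 16100^0.41 = 53.06
g^-0.26 = 8.87^-0.26 = 0.5669
D = 0.0966 × 14.24 × 196.3 × 53.06 × 0.5669 = 8122 m
   = 8.122 km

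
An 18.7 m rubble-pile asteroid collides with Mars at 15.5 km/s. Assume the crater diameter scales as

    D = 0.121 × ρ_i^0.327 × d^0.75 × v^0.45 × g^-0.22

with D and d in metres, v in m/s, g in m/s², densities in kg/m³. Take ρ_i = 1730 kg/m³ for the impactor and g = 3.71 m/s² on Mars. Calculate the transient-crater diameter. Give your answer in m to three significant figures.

D ≈ 718 m

In SI units: v = 15500 m/s.
ρ_i^0.327 = 1730^0.327 = 11.45
d^0.75 = 18.7^0.75 = 8.993
v^0.45 = 15500^0.45 = 76.85
g^-0.22 = 3.71^-0.22 = 0.7494
D = 0.121 × 11.45 × 8.993 × 76.85 × 0.7494 = 717.6 m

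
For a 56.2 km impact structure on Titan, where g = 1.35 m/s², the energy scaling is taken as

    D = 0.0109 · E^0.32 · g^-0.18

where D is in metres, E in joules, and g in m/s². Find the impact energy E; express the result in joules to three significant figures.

Rearranging: E = [D / (0.0109 · g^-0.18)]^(1/0.32).
D = 56200 m.
g^-0.18 = 1.35^-0.18 = 0.9474
D / (0.0109 × 0.9474) = 56200 / (0.01033) = 5.440 × 10^6
E = (5.440 × 10^6)^3.125 = 1.119 × 10^21 J

E ≈ 1.12 × 10^21 J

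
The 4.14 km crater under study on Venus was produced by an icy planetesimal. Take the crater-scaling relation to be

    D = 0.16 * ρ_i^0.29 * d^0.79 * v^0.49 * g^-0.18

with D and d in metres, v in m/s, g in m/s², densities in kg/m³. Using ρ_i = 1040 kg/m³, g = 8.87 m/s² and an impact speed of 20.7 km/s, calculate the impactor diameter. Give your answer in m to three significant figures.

Rearranging for d: d = [D / (0.16 · 1040^0.29 · 20700^0.49 · 8.87^-0.18)]^(1/0.79).
D = 4140 m.
1040^0.29 = 7.498
20700^0.49 = 130.3
8.87^-0.18 = 0.6751
Denominator = 0.16 × 7.498 × 130.3 × 0.6751 = 105.5
D / 105.5 = 4140 / 105.5 = 39.24
d = 39.24^(1/0.79) = 39.24^1.2658 = 104.1 m

d ≈ 104 m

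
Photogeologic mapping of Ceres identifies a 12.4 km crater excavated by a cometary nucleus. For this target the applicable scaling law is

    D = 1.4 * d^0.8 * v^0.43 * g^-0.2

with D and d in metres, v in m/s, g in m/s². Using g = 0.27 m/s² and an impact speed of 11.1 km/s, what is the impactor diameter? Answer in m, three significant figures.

Rearranging for d: d = [D / (1.4 · 11100^0.43 · 0.27^-0.2)]^(1/0.8).
D = 12400 m.
11100^0.43 = 54.89
0.27^-0.2 = 1.299
Denominator = 1.4 × 54.89 × 1.299 = 99.82
D / 99.82 = 12400 / 99.82 = 124.2
d = 124.2^(1/0.8) = 124.2^1.25 = 414.6 m

d ≈ 415 m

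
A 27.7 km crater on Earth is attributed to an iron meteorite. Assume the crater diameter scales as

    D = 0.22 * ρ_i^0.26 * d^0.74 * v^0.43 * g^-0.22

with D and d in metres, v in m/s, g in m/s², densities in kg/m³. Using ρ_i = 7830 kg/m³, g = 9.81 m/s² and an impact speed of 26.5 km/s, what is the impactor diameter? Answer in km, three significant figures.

d ≈ 1.77 km

Rearranging for d: d = [D / (0.22 · 7830^0.26 · 26500^0.43 · 9.81^-0.22)]^(1/0.74).
D = 27700 m.
7830^0.26 = 10.29
26500^0.43 = 79.80
9.81^-0.22 = 0.6051
Denominator = 0.22 × 10.29 × 79.80 × 0.6051 = 109.3
D / 109.3 = 27700 / 109.3 = 253.4
d = 253.4^(1/0.74) = 253.4^1.3514 = 1772 m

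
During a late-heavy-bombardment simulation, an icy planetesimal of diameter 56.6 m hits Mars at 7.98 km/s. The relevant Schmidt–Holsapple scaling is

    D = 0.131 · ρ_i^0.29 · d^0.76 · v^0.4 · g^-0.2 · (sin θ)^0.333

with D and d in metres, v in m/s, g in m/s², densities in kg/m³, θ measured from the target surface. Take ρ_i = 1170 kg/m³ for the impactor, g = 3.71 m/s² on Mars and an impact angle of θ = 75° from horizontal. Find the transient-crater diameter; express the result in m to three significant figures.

D ≈ 604 m

In SI units: v = 7980 m/s.
ρ_i^0.29 = 1170^0.29 = 7.758
d^0.76 = 56.6^0.76 = 21.49
v^0.4 = 7980^0.4 = 36.37
g^-0.2 = 3.71^-0.2 = 0.7694
(sin 75°)^0.333 = 0.9659^0.333 = 0.9885
D = 0.131 × 7.758 × 21.49 × 36.37 × 0.7694 × 0.9885 = 604.1 m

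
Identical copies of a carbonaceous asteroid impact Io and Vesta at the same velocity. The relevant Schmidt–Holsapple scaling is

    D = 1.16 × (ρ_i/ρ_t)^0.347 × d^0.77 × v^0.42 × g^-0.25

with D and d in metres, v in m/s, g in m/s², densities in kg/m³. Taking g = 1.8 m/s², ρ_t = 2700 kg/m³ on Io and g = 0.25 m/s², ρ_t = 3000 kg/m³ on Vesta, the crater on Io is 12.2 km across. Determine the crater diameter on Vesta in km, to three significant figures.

D ≈ 19.3 km

The impactor-only factors (d, v, ρ_i) cancel in the ratio, leaving D_Vesta/D_Io = (g_Vesta/g_Io)^-0.25 · (ρ_t,Io/ρ_t,Vesta)^0.347.
(0.25/1.8)^-0.25 = 0.1389^-0.25 = 1.638
(2700/3000)^0.347 = 0.9000^0.347 = 0.9641
Ratio = 1.638 × 0.9641 = 1.579
D_Vesta = 1.579 × 12.2 km = 19.3 km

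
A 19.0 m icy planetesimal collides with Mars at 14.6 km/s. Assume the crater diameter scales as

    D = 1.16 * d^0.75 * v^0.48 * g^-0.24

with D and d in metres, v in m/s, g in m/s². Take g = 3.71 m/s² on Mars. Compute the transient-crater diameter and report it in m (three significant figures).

D ≈ 769 m

In SI units: v = 14600 m/s.
d^0.75 = 19^0.75 = 9.100
v^0.48 = 14600^0.48 = 99.74
g^-0.24 = 3.71^-0.24 = 0.7300
D = 1.16 × 9.100 × 99.74 × 0.7300 = 768.6 m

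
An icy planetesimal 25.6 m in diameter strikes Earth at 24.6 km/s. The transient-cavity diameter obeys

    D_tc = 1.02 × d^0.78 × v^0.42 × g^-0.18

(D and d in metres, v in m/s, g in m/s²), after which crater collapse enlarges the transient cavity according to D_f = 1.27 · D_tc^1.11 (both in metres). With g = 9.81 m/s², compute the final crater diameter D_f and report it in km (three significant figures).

D_f ≈ 1.52 km

v = 24600 m/s.
d^0.78 = 25.6^0.78 = 12.54
v^0.42 = 24600^0.42 = 69.85
g^-0.18 = 9.81^-0.18 = 0.6630
D_tc = 1.02 × 12.54 × 69.85 × 0.6630 = 592.3 m
D_f = 1.27 × (592.3)^1.11 = 1518 m
     = 1.518 km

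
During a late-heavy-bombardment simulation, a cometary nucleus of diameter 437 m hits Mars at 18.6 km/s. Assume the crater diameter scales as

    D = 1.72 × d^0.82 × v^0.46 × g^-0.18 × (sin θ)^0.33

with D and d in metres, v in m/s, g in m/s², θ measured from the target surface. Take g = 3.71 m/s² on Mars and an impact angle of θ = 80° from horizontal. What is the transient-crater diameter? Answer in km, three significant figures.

In SI units: v = 18600 m/s.
d^0.82 = 437^0.82 = 146.3
v^0.46 = 18600^0.46 = 92.04
g^-0.18 = 3.71^-0.18 = 0.7898
(sin 80°)^0.33 = 0.9848^0.33 = 0.9950
D = 1.72 × 146.3 × 92.04 × 0.7898 × 0.9950 = 18201 m
   = 18.20 km

D ≈ 18.2 km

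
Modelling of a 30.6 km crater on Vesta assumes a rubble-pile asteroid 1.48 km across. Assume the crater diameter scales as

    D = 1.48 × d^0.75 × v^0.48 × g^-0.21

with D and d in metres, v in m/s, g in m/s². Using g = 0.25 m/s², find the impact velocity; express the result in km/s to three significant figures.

Rearranging for v: v = [D / (1.48 · 1480^0.75 · 0.25^-0.21)]^(1/0.48).
D = 30600 m.
1480^0.75 = 238.6
0.25^-0.21 = 1.338
Denominator = 1.48 × 238.6 × 1.338 = 472.5
D / 472.5 = 30600 / 472.5 = 64.76
v = 64.76^(1/0.48) = 64.76^2.0833 = 5936 m/s

v ≈ 5.94 km/s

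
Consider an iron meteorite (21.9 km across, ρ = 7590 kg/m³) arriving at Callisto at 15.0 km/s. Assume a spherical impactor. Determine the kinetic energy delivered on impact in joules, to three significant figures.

d = 21900 m; v = 15000 m/s.
Mass m = (π/6) ρ d³ = (π/6) × 7590 × (21900)³ = 4.174 × 10^16 kg
E = ½ m v² = 0.5 × 4.174 × 10^16 × (15000)² = 4.696 × 10^24 J

E ≈ 4.70 × 10^24 J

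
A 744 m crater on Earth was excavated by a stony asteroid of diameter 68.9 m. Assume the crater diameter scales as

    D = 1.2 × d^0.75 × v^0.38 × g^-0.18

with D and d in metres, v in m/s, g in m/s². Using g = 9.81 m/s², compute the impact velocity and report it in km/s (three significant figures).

Rearranging for v: v = [D / (1.2 · 68.9^0.75 · 9.81^-0.18)]^(1/0.38).
68.9^0.75 = 23.91
9.81^-0.18 = 0.6630
Denominator = 1.2 × 23.91 × 0.6630 = 19.02
D / 19.02 = 744 / 19.02 = 39.12
v = 39.12^(1/0.38) = 39.12^2.6316 = 15508 m/s

v ≈ 15.5 km/s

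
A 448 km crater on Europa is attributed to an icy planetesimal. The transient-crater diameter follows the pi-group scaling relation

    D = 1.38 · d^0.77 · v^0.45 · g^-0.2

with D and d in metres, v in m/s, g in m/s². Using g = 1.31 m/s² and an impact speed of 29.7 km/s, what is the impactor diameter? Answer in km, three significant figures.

d ≈ 37.5 km

Rearranging for d: d = [D / (1.38 · 29700^0.45 · 1.31^-0.2)]^(1/0.77).
D = 448000 m.
29700^0.45 = 103.0
1.31^-0.2 = 0.9474
Denominator = 1.38 × 103.0 × 0.9474 = 134.7
D / 134.7 = 448000 / 134.7 = 3326
d = 3326^(1/0.77) = 3326^1.2987 = 37490 m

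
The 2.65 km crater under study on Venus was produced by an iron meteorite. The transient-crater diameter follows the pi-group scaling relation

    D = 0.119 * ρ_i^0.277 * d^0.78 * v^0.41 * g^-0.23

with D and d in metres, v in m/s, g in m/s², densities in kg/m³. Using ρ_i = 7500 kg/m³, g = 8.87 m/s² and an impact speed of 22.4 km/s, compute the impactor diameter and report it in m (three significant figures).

Rearranging for d: d = [D / (0.119 · 7500^0.277 · 22400^0.41 · 8.87^-0.23)]^(1/0.78).
D = 2650 m.
7500^0.277 = 11.84
22400^0.41 = 60.76
8.87^-0.23 = 0.6053
Denominator = 0.119 × 11.84 × 60.76 × 0.6053 = 51.82
D / 51.82 = 2650 / 51.82 = 51.14
d = 51.14^(1/0.78) = 51.14^1.2821 = 155.2 m

d ≈ 155 m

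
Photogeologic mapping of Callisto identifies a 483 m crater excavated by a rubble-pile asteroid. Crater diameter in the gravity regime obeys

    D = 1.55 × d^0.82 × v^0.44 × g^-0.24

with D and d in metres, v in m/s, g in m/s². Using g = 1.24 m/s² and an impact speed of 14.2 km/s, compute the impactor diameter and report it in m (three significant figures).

Rearranging for d: d = [D / (1.55 · 14200^0.44 · 1.24^-0.24)]^(1/0.82).
14200^0.44 = 67.14
1.24^-0.24 = 0.9497
Denominator = 1.55 × 67.14 × 0.9497 = 98.83
D / 98.83 = 483 / 98.83 = 4.887
d = 4.887^(1/0.82) = 4.887^1.2195 = 6.923 m

d ≈ 6.92 m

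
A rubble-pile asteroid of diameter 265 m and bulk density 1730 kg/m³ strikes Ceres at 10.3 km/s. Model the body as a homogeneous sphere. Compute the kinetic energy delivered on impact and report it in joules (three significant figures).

v = 10300 m/s.
Mass m = (π/6) ρ d³ = (π/6) × 1730 × (265)³ = 1.686 × 10^10 kg
E = ½ m v² = 0.5 × 1.686 × 10^10 × (10300)² = 8.943 × 10^17 J

E ≈ 8.94 × 10^17 J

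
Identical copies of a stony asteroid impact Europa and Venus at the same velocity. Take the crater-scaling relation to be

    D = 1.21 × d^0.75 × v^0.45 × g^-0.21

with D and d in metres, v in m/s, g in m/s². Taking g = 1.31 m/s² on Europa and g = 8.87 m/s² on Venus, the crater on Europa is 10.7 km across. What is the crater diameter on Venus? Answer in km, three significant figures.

All impactor-dependent factors cancel in the ratio, leaving D_Venus/D_Europa = (g_Venus/g_Europa)^-0.21.
(8.87/1.31)^-0.21 = 6.771^-0.21 = 0.6692
D_Venus = 0.6692 × 10.7 km = 7.16 km

D ≈ 7.16 km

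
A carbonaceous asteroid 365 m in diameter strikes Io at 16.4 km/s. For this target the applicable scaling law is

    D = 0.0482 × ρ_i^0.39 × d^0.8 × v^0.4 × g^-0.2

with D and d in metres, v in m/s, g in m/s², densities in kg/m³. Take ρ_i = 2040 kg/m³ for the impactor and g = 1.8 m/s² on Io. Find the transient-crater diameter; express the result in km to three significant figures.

D ≈ 4.56 km

In SI units: v = 16400 m/s.
ρ_i^0.39 = 2040^0.39 = 19.53
d^0.8 = 365^0.8 = 112.2
v^0.4 = 16400^0.4 = 48.52
g^-0.2 = 1.8^-0.2 = 0.8891
D = 0.0482 × 19.53 × 112.2 × 48.52 × 0.8891 = 4556 m
   = 4.556 km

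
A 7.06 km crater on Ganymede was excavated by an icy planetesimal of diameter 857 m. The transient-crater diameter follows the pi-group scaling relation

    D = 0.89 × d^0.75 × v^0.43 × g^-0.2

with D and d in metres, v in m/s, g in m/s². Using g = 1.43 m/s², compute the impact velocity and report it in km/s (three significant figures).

Rearranging for v: v = [D / (0.89 · 857^0.75 · 1.43^-0.2)]^(1/0.43).
D = 7060 m.
857^0.75 = 158.4
1.43^-0.2 = 0.9310
Denominator = 0.89 × 158.4 × 0.9310 = 131.2
D / 131.2 = 7060 / 131.2 = 53.81
v = 53.81^(1/0.43) = 53.81^2.3256 = 10600 m/s

v ≈ 10.6 km/s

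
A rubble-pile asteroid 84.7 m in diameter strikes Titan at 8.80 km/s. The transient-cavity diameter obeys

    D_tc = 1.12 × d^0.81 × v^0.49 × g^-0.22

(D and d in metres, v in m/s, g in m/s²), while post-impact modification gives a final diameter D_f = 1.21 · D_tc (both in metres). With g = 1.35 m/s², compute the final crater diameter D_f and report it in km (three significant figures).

D_f ≈ 3.96 km

v = 8800 m/s.
d^0.81 = 84.7^0.81 = 36.44
v^0.49 = 8800^0.49 = 85.66
g^-0.22 = 1.35^-0.22 = 0.9361
D_tc = 1.12 × 36.44 × 85.66 × 0.9361 = 3273 m
D_f = 1.21 × 3273 = 3960 m
     = 3.960 km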